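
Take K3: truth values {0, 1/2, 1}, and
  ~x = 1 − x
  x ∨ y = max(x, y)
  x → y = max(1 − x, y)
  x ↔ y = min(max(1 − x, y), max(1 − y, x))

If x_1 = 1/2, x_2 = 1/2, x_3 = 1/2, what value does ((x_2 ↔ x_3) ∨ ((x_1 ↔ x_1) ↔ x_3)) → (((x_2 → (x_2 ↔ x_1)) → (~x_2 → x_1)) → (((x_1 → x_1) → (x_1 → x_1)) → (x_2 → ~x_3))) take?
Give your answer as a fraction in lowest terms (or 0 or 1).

1/2

x_2 ↔ x_3 = 1/2 ↔ 1/2 = 1/2
x_1 ↔ x_1 = 1/2 ↔ 1/2 = 1/2
(x_1 ↔ x_1) ↔ x_3 = 1/2 ↔ 1/2 = 1/2
(x_2 ↔ x_3) ∨ ((x_1 ↔ x_1) ↔ x_3) = 1/2 ∨ 1/2 = 1/2
x_2 ↔ x_1 = 1/2 ↔ 1/2 = 1/2
x_2 → (x_2 ↔ x_1) = 1/2 → 1/2 = 1/2
~x_2 = ~1/2 = 1/2
~x_2 → x_1 = 1/2 → 1/2 = 1/2
(x_2 → (x_2 ↔ x_1)) → (~x_2 → x_1) = 1/2 → 1/2 = 1/2
x_1 → x_1 = 1/2 → 1/2 = 1/2
x_1 → x_1 = 1/2 → 1/2 = 1/2
(x_1 → x_1) → (x_1 → x_1) = 1/2 → 1/2 = 1/2
~x_3 = ~1/2 = 1/2
x_2 → ~x_3 = 1/2 → 1/2 = 1/2
((x_1 → x_1) → (x_1 → x_1)) → (x_2 → ~x_3) = 1/2 → 1/2 = 1/2
((x_2 → (x_2 ↔ x_1)) → (~x_2 → x_1)) → (((x_1 → x_1) → (x_1 → x_1)) → (x_2 → ~x_3)) = 1/2 → 1/2 = 1/2
((x_2 ↔ x_3) ∨ ((x_1 ↔ x_1) ↔ x_3)) → (((x_2 → (x_2 ↔ x_1)) → (~x_2 → x_1)) → (((x_1 → x_1) → (x_1 → x_1)) → (x_2 → ~x_3))) = 1/2 → 1/2 = 1/2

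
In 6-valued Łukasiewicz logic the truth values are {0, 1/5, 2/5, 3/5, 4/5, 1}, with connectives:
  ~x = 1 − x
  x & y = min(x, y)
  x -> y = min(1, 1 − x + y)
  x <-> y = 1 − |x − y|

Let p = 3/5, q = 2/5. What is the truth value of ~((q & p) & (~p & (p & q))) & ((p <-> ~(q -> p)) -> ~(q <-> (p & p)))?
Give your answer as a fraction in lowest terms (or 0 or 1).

q & p = 2/5 & 3/5 = 2/5
~p = ~3/5 = 2/5
p & q = 3/5 & 2/5 = 2/5
~p & (p & q) = 2/5 & 2/5 = 2/5
(q & p) & (~p & (p & q)) = 2/5 & 2/5 = 2/5
~((q & p) & (~p & (p & q))) = ~2/5 = 3/5
q -> p = 2/5 -> 3/5 = 1
~(q -> p) = ~1 = 0
p <-> ~(q -> p) = 3/5 <-> 0 = 2/5
p & p = 3/5 & 3/5 = 3/5
q <-> (p & p) = 2/5 <-> 3/5 = 4/5
~(q <-> (p & p)) = ~4/5 = 1/5
(p <-> ~(q -> p)) -> ~(q <-> (p & p)) = 2/5 -> 1/5 = 4/5
~((q & p) & (~p & (p & q))) & ((p <-> ~(q -> p)) -> ~(q <-> (p & p))) = 3/5 & 4/5 = 3/5

3/5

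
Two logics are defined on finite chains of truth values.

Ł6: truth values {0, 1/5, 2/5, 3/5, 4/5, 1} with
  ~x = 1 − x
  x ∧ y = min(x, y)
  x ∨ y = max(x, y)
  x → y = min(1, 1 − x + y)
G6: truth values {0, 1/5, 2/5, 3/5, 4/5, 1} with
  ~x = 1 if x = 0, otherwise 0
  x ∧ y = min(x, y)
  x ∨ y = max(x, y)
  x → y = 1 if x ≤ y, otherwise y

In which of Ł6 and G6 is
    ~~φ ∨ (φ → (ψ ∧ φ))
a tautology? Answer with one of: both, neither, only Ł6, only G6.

In Ł6: at φ = 1/5, ψ = 0 the value is 4/5 — not a tautology.
In G6: every assignment gives 1 — tautology.

only G6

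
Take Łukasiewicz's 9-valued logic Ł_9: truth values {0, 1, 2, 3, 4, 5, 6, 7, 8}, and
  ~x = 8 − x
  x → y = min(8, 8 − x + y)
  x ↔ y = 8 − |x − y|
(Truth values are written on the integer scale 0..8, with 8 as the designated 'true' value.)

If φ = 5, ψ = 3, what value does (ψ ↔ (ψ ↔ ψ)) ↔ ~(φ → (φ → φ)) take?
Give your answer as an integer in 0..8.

5

ψ ↔ ψ = 3 ↔ 3 = 8
ψ ↔ (ψ ↔ ψ) = 3 ↔ 8 = 3
φ → φ = 5 → 5 = 8
φ → (φ → φ) = 5 → 8 = 8
~(φ → (φ → φ)) = ~8 = 0
(ψ ↔ (ψ ↔ ψ)) ↔ ~(φ → (φ → φ)) = 3 ↔ 0 = 5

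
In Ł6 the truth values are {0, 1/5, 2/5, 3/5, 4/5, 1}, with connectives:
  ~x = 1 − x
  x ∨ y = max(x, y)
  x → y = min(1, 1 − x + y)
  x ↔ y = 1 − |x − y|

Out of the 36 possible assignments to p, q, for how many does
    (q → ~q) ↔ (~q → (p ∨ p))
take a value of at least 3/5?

19

value 1: 7 assignments (counts)
value 4/5: 8 assignments (counts)
value 3/5: 4 assignments (counts)
value 2/5: 8 assignments
value 1/5: 2 assignments
value 0: 7 assignments
So 19 of the 36 assignments meet the threshold.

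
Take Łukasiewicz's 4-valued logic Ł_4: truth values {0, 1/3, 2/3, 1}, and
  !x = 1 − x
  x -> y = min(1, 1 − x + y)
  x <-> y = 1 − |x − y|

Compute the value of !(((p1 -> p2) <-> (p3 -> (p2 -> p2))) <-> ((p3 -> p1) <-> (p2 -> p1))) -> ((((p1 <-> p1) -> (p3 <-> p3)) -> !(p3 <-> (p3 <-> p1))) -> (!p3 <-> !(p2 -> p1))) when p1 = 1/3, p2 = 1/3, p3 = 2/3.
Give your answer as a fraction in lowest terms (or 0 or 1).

p1 -> p2 = 1/3 -> 1/3 = 1
p2 -> p2 = 1/3 -> 1/3 = 1
p3 -> (p2 -> p2) = 2/3 -> 1 = 1
(p1 -> p2) <-> (p3 -> (p2 -> p2)) = 1 <-> 1 = 1
p3 -> p1 = 2/3 -> 1/3 = 2/3
p2 -> p1 = 1/3 -> 1/3 = 1
(p3 -> p1) <-> (p2 -> p1) = 2/3 <-> 1 = 2/3
((p1 -> p2) <-> (p3 -> (p2 -> p2))) <-> ((p3 -> p1) <-> (p2 -> p1)) = 1 <-> 2/3 = 2/3
!(((p1 -> p2) <-> (p3 -> (p2 -> p2))) <-> ((p3 -> p1) <-> (p2 -> p1))) = !2/3 = 1/3
p1 <-> p1 = 1/3 <-> 1/3 = 1
p3 <-> p3 = 2/3 <-> 2/3 = 1
(p1 <-> p1) -> (p3 <-> p3) = 1 -> 1 = 1
p3 <-> p1 = 2/3 <-> 1/3 = 2/3
p3 <-> (p3 <-> p1) = 2/3 <-> 2/3 = 1
!(p3 <-> (p3 <-> p1)) = !1 = 0
((p1 <-> p1) -> (p3 <-> p3)) -> !(p3 <-> (p3 <-> p1)) = 1 -> 0 = 0
!p3 = !2/3 = 1/3
p2 -> p1 = 1/3 -> 1/3 = 1
!(p2 -> p1) = !1 = 0
!p3 <-> !(p2 -> p1) = 1/3 <-> 0 = 2/3
(((p1 <-> p1) -> (p3 <-> p3)) -> !(p3 <-> (p3 <-> p1))) -> (!p3 <-> !(p2 -> p1)) = 0 -> 2/3 = 1
!(((p1 -> p2) <-> (p3 -> (p2 -> p2))) <-> ((p3 -> p1) <-> (p2 -> p1))) -> ((((p1 <-> p1) -> (p3 <-> p3)) -> !(p3 <-> (p3 <-> p1))) -> (!p3 <-> !(p2 -> p1))) = 1/3 -> 1 = 1

1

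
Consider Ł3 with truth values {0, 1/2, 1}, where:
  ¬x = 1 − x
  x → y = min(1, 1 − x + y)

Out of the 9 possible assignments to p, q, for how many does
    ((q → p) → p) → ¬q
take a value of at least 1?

5

p = 0, q = 0 ↦ 1  ≥
p = 0, q = 1/2 ↦ 1  ≥
p = 0, q = 1 ↦ 0  <
p = 1/2, q = 0 ↦ 1  ≥
p = 1/2, q = 1/2 ↦ 1  ≥
p = 1/2, q = 1 ↦ 0  <
p = 1, q = 0 ↦ 1  ≥
p = 1, q = 1/2 ↦ 1/2  <
p = 1, q = 1 ↦ 0  <
So 5 of the 9 assignments meet the threshold.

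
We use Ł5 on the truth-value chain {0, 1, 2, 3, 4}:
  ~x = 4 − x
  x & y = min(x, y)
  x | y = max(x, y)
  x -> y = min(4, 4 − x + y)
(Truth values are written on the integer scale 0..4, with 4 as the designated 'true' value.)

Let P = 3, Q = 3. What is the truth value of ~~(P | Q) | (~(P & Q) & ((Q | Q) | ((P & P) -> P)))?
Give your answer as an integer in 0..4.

P | Q = 3 | 3 = 3
~(P | Q) = ~3 = 1
~~(P | Q) = ~1 = 3
P & Q = 3 & 3 = 3
~(P & Q) = ~3 = 1
Q | Q = 3 | 3 = 3
P & P = 3 & 3 = 3
(P & P) -> P = 3 -> 3 = 4
(Q | Q) | ((P & P) -> P) = 3 | 4 = 4
~(P & Q) & ((Q | Q) | ((P & P) -> P)) = 1 & 4 = 1
~~(P | Q) | (~(P & Q) & ((Q | Q) | ((P & P) -> P))) = 3 | 1 = 3

3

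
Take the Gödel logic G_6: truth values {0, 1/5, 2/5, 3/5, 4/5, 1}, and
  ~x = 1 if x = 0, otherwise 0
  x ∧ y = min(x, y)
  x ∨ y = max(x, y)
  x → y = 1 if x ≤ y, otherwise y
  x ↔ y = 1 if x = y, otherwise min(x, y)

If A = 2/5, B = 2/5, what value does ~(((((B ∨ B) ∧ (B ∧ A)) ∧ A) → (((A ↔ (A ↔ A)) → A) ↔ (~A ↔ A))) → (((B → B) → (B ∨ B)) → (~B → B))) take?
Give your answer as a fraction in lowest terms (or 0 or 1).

0

B ∨ B = 2/5 ∨ 2/5 = 2/5
B ∧ A = 2/5 ∧ 2/5 = 2/5
(B ∨ B) ∧ (B ∧ A) = 2/5 ∧ 2/5 = 2/5
((B ∨ B) ∧ (B ∧ A)) ∧ A = 2/5 ∧ 2/5 = 2/5
A ↔ A = 2/5 ↔ 2/5 = 1
A ↔ (A ↔ A) = 2/5 ↔ 1 = 2/5
(A ↔ (A ↔ A)) → A = 2/5 → 2/5 = 1
~A = ~2/5 = 0
~A ↔ A = 0 ↔ 2/5 = 0
((A ↔ (A ↔ A)) → A) ↔ (~A ↔ A) = 1 ↔ 0 = 0
(((B ∨ B) ∧ (B ∧ A)) ∧ A) → (((A ↔ (A ↔ A)) → A) ↔ (~A ↔ A)) = 2/5 → 0 = 0
B → B = 2/5 → 2/5 = 1
B ∨ B = 2/5 ∨ 2/5 = 2/5
(B → B) → (B ∨ B) = 1 → 2/5 = 2/5
~B = ~2/5 = 0
~B → B = 0 → 2/5 = 1
((B → B) → (B ∨ B)) → (~B → B) = 2/5 → 1 = 1
((((B ∨ B) ∧ (B ∧ A)) ∧ A) → (((A ↔ (A ↔ A)) → A) ↔ (~A ↔ A))) → (((B → B) → (B ∨ B)) → (~B → B)) = 0 → 1 = 1
~(((((B ∨ B) ∧ (B ∧ A)) ∧ A) → (((A ↔ (A ↔ A)) → A) ↔ (~A ↔ A))) → (((B → B) → (B ∨ B)) → (~B → B))) = ~1 = 0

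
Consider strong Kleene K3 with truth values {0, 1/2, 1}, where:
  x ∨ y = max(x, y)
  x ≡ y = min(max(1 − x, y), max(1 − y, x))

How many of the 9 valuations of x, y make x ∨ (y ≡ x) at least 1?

x = 0, y = 0 ↦ 1  ≥
x = 0, y = 1/2 ↦ 1/2  <
x = 0, y = 1 ↦ 0  <
x = 1/2, y = 0 ↦ 1/2  <
x = 1/2, y = 1/2 ↦ 1/2  <
x = 1/2, y = 1 ↦ 1/2  <
x = 1, y = 0 ↦ 1  ≥
x = 1, y = 1/2 ↦ 1  ≥
x = 1, y = 1 ↦ 1  ≥
So 4 of the 9 assignments meet the threshold.

4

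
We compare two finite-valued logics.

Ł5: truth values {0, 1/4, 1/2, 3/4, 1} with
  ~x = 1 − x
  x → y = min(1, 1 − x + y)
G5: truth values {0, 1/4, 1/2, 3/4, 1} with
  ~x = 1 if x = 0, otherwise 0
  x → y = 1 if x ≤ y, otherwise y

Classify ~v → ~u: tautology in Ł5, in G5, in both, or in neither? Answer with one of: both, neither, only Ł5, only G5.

neither

In Ł5: at u = 1/4, v = 0 the value is 3/4 — not a tautology.
In G5: at u = 1/4, v = 0 the value is 0 — not a tautology.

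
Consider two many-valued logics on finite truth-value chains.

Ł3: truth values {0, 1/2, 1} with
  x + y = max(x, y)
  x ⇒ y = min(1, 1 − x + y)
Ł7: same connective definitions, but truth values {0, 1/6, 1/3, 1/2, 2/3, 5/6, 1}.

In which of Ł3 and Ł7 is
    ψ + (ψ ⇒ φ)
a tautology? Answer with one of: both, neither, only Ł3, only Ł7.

neither

In Ł3: at φ = 0, ψ = 1/2 the value is 1/2 — not a tautology.
In Ł7: at φ = 0, ψ = 1/6 the value is 5/6 — not a tautology.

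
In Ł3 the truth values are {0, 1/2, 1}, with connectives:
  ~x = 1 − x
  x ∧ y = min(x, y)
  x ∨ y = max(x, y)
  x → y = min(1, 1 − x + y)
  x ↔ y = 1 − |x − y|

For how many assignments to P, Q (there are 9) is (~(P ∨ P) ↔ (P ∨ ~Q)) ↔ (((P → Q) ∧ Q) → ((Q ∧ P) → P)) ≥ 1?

3

P = 0, Q = 0 ↦ 1  ≥
P = 0, Q = 1/2 ↦ 1/2  <
P = 0, Q = 1 ↦ 0  <
P = 1/2, Q = 0 ↦ 1/2  <
P = 1/2, Q = 1/2 ↦ 1  ≥
P = 1/2, Q = 1 ↦ 1  ≥
P = 1, Q = 0 ↦ 0  <
P = 1, Q = 1/2 ↦ 0  <
P = 1, Q = 1 ↦ 0  <
So 3 of the 9 assignments meet the threshold.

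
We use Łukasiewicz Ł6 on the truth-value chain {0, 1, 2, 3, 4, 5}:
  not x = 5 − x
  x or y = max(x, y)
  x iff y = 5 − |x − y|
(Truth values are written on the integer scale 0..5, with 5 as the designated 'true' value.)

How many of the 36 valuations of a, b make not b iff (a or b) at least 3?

18

value 5: 3 assignments (counts)
value 4: 11 assignments (counts)
value 3: 4 assignments (counts)
value 2: 9 assignments
value 1: 2 assignments
value 0: 7 assignments
So 18 of the 36 assignments meet the threshold.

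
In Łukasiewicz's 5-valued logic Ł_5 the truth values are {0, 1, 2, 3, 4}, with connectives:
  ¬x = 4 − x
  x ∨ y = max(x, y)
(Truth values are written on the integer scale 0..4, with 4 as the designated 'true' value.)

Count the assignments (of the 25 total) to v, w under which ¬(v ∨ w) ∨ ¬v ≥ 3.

value 4: 5 assignments (counts)
value 3: 5 assignments (counts)
value 2: 5 assignments
value 1: 5 assignments
value 0: 5 assignments
So 10 of the 25 assignments meet the threshold.

10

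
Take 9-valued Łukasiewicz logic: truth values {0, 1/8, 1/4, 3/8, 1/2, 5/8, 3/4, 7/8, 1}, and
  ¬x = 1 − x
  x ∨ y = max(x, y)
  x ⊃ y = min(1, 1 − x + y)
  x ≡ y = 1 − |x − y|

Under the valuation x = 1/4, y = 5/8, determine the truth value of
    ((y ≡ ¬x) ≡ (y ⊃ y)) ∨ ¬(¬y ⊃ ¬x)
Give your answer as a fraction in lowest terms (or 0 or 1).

¬x = ¬1/4 = 3/4
y ≡ ¬x = 5/8 ≡ 3/4 = 7/8
y ⊃ y = 5/8 ⊃ 5/8 = 1
(y ≡ ¬x) ≡ (y ⊃ y) = 7/8 ≡ 1 = 7/8
¬y = ¬5/8 = 3/8
¬x = ¬1/4 = 3/4
¬y ⊃ ¬x = 3/8 ⊃ 3/4 = 1
¬(¬y ⊃ ¬x) = ¬1 = 0
((y ≡ ¬x) ≡ (y ⊃ y)) ∨ ¬(¬y ⊃ ¬x) = 7/8 ∨ 0 = 7/8

7/8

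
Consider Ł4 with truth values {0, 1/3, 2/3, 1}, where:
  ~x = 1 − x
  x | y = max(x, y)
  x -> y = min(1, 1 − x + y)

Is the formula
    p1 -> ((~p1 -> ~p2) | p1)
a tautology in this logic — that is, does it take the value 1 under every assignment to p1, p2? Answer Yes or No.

p1 = 0, p2 = 0 ↦ 1
p1 = 0, p2 = 1/3 ↦ 1
p1 = 0, p2 = 2/3 ↦ 1
p1 = 0, p2 = 1 ↦ 1
p1 = 1/3, p2 = 0 ↦ 1
p1 = 1/3, p2 = 1/3 ↦ 1
p1 = 1/3, p2 = 2/3 ↦ 1
p1 = 1/3, p2 = 1 ↦ 1
p1 = 2/3, p2 = 0 ↦ 1
p1 = 2/3, p2 = 1/3 ↦ 1
p1 = 2/3, p2 = 2/3 ↦ 1
p1 = 2/3, p2 = 1 ↦ 1
p1 = 1, p2 = 0 ↦ 1
p1 = 1, p2 = 1/3 ↦ 1
p1 = 1, p2 = 2/3 ↦ 1
p1 = 1, p2 = 1 ↦ 1
Every assignment gives a value ≥ 1.

Yes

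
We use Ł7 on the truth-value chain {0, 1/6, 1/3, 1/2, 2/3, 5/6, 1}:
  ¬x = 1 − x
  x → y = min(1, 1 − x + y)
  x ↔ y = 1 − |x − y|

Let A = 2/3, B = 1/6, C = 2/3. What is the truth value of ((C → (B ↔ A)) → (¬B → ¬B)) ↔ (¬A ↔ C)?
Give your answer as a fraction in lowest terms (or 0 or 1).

B ↔ A = 1/6 ↔ 2/3 = 1/2
C → (B ↔ A) = 2/3 → 1/2 = 5/6
¬B = ¬1/6 = 5/6
¬B = ¬1/6 = 5/6
¬B → ¬B = 5/6 → 5/6 = 1
(C → (B ↔ A)) → (¬B → ¬B) = 5/6 → 1 = 1
¬A = ¬2/3 = 1/3
¬A ↔ C = 1/3 ↔ 2/3 = 2/3
((C → (B ↔ A)) → (¬B → ¬B)) ↔ (¬A ↔ C) = 1 ↔ 2/3 = 2/3

2/3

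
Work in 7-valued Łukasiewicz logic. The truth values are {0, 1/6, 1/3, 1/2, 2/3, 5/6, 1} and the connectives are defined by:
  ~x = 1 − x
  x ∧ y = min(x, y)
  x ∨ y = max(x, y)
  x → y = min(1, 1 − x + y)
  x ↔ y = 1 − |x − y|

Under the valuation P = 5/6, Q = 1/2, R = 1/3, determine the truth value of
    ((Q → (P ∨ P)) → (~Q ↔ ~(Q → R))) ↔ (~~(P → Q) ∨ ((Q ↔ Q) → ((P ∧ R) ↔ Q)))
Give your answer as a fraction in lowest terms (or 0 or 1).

P ∨ P = 5/6 ∨ 5/6 = 5/6
Q → (P ∨ P) = 1/2 → 5/6 = 1
~Q = ~1/2 = 1/2
Q → R = 1/2 → 1/3 = 5/6
~(Q → R) = ~5/6 = 1/6
~Q ↔ ~(Q → R) = 1/2 ↔ 1/6 = 2/3
(Q → (P ∨ P)) → (~Q ↔ ~(Q → R)) = 1 → 2/3 = 2/3
P → Q = 5/6 → 1/2 = 2/3
~(P → Q) = ~2/3 = 1/3
~~(P → Q) = ~1/3 = 2/3
Q ↔ Q = 1/2 ↔ 1/2 = 1
P ∧ R = 5/6 ∧ 1/3 = 1/3
(P ∧ R) ↔ Q = 1/3 ↔ 1/2 = 5/6
(Q ↔ Q) → ((P ∧ R) ↔ Q) = 1 → 5/6 = 5/6
~~(P → Q) ∨ ((Q ↔ Q) → ((P ∧ R) ↔ Q)) = 2/3 ∨ 5/6 = 5/6
((Q → (P ∨ P)) → (~Q ↔ ~(Q → R))) ↔ (~~(P → Q) ∨ ((Q ↔ Q) → ((P ∧ R) ↔ Q))) = 2/3 ↔ 5/6 = 5/6

5/6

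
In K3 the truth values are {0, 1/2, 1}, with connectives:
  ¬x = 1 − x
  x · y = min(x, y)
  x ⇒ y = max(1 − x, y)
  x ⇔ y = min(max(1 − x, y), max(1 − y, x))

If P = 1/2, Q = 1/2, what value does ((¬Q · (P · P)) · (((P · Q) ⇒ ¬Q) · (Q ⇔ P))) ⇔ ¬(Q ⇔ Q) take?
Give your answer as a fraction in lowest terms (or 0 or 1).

¬Q = ¬1/2 = 1/2
P · P = 1/2 · 1/2 = 1/2
¬Q · (P · P) = 1/2 · 1/2 = 1/2
P · Q = 1/2 · 1/2 = 1/2
¬Q = ¬1/2 = 1/2
(P · Q) ⇒ ¬Q = 1/2 ⇒ 1/2 = 1/2
Q ⇔ P = 1/2 ⇔ 1/2 = 1/2
((P · Q) ⇒ ¬Q) · (Q ⇔ P) = 1/2 · 1/2 = 1/2
(¬Q · (P · P)) · (((P · Q) ⇒ ¬Q) · (Q ⇔ P)) = 1/2 · 1/2 = 1/2
Q ⇔ Q = 1/2 ⇔ 1/2 = 1/2
¬(Q ⇔ Q) = ¬1/2 = 1/2
((¬Q · (P · P)) · (((P · Q) ⇒ ¬Q) · (Q ⇔ P))) ⇔ ¬(Q ⇔ Q) = 1/2 ⇔ 1/2 = 1/2

1/2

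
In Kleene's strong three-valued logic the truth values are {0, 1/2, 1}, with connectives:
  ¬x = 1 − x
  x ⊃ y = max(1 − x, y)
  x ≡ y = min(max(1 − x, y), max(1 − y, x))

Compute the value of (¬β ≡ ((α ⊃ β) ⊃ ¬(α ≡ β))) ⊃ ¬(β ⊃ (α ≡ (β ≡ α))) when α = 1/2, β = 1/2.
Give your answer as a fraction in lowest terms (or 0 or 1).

¬β = ¬1/2 = 1/2
α ⊃ β = 1/2 ⊃ 1/2 = 1/2
α ≡ β = 1/2 ≡ 1/2 = 1/2
¬(α ≡ β) = ¬1/2 = 1/2
(α ⊃ β) ⊃ ¬(α ≡ β) = 1/2 ⊃ 1/2 = 1/2
¬β ≡ ((α ⊃ β) ⊃ ¬(α ≡ β)) = 1/2 ≡ 1/2 = 1/2
β ≡ α = 1/2 ≡ 1/2 = 1/2
α ≡ (β ≡ α) = 1/2 ≡ 1/2 = 1/2
β ⊃ (α ≡ (β ≡ α)) = 1/2 ⊃ 1/2 = 1/2
¬(β ⊃ (α ≡ (β ≡ α))) = ¬1/2 = 1/2
(¬β ≡ ((α ⊃ β) ⊃ ¬(α ≡ β))) ⊃ ¬(β ⊃ (α ≡ (β ≡ α))) = 1/2 ⊃ 1/2 = 1/2

1/2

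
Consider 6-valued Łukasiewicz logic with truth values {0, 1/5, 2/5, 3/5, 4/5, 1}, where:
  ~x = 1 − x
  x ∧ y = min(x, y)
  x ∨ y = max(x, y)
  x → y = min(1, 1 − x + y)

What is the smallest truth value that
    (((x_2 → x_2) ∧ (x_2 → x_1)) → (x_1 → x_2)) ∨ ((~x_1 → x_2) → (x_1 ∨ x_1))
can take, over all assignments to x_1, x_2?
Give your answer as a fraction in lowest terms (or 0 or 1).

Take x_1 = 2/5, x_2 = 1/5:
x_2 → x_2 = 1/5 → 1/5 = 1
x_2 → x_1 = 1/5 → 2/5 = 1
(x_2 → x_2) ∧ (x_2 → x_1) = 1 ∧ 1 = 1
x_1 → x_2 = 2/5 → 1/5 = 4/5
((x_2 → x_2) ∧ (x_2 → x_1)) → (x_1 → x_2) = 1 → 4/5 = 4/5
~x_1 = ~2/5 = 3/5
~x_1 → x_2 = 3/5 → 1/5 = 3/5
x_1 ∨ x_1 = 2/5 ∨ 2/5 = 2/5
(~x_1 → x_2) → (x_1 ∨ x_1) = 3/5 → 2/5 = 4/5
(((x_2 → x_2) ∧ (x_2 → x_1)) → (x_1 → x_2)) ∨ ((~x_1 → x_2) → (x_1 ∨ x_1)) = 4/5 ∨ 4/5 = 4/5
No assignment yields a value below 4/5, so this is the minimum.

4/5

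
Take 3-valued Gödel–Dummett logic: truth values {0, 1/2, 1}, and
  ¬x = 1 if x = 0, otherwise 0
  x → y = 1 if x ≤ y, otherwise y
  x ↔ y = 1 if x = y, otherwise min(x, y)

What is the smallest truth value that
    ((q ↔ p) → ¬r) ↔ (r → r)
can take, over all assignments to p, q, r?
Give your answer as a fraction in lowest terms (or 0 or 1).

Take p = 0, q = 0, r = 1/2:
q ↔ p = 0 ↔ 0 = 1
¬r = ¬1/2 = 0
(q ↔ p) → ¬r = 1 → 0 = 0
r → r = 1/2 → 1/2 = 1
((q ↔ p) → ¬r) ↔ (r → r) = 0 ↔ 1 = 0
No assignment yields a value below 0, so this is the minimum.

0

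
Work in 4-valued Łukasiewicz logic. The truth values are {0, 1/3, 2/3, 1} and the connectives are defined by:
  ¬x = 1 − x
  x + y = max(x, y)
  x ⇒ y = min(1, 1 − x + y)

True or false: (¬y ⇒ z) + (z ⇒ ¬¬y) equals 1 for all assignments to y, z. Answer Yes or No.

Counterexample: take y = 0, z = 1/3.
¬y = ¬0 = 1
¬y ⇒ z = 1 ⇒ 1/3 = 1/3
¬y = ¬0 = 1
¬¬y = ¬1 = 0
z ⇒ ¬¬y = 1/3 ⇒ 0 = 2/3
(¬y ⇒ z) + (z ⇒ ¬¬y) = 1/3 + 2/3 = 2/3
This gives 2/3 ≠ 1.

No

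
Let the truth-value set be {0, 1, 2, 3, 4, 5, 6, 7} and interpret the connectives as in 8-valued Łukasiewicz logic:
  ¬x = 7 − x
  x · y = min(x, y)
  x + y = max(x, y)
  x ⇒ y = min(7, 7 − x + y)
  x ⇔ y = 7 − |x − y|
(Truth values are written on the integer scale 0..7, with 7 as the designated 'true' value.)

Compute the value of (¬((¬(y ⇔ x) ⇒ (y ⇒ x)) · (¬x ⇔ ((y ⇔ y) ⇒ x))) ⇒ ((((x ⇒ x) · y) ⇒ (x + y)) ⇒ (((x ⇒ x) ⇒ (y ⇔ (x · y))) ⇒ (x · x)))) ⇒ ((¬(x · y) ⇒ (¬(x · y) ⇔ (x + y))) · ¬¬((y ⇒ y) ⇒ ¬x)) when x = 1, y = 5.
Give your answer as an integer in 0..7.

6

y ⇔ x = 5 ⇔ 1 = 3
¬(y ⇔ x) = ¬3 = 4
y ⇒ x = 5 ⇒ 1 = 3
¬(y ⇔ x) ⇒ (y ⇒ x) = 4 ⇒ 3 = 6
¬x = ¬1 = 6
y ⇔ y = 5 ⇔ 5 = 7
(y ⇔ y) ⇒ x = 7 ⇒ 1 = 1
¬x ⇔ ((y ⇔ y) ⇒ x) = 6 ⇔ 1 = 2
(¬(y ⇔ x) ⇒ (y ⇒ x)) · (¬x ⇔ ((y ⇔ y) ⇒ x)) = 6 · 2 = 2
¬((¬(y ⇔ x) ⇒ (y ⇒ x)) · (¬x ⇔ ((y ⇔ y) ⇒ x))) = ¬2 = 5
x ⇒ x = 1 ⇒ 1 = 7
(x ⇒ x) · y = 7 · 5 = 5
x + y = 1 + 5 = 5
((x ⇒ x) · y) ⇒ (x + y) = 5 ⇒ 5 = 7
x ⇒ x = 1 ⇒ 1 = 7
x · y = 1 · 5 = 1
y ⇔ (x · y) = 5 ⇔ 1 = 3
(x ⇒ x) ⇒ (y ⇔ (x · y)) = 7 ⇒ 3 = 3
x · x = 1 · 1 = 1
((x ⇒ x) ⇒ (y ⇔ (x · y))) ⇒ (x · x) = 3 ⇒ 1 = 5
(((x ⇒ x) · y) ⇒ (x + y)) ⇒ (((x ⇒ x) ⇒ (y ⇔ (x · y))) ⇒ (x · x)) = 7 ⇒ 5 = 5
¬((¬(y ⇔ x) ⇒ (y ⇒ x)) · (¬x ⇔ ((y ⇔ y) ⇒ x))) ⇒ ((((x ⇒ x) · y) ⇒ (x + y)) ⇒ (((x ⇒ x) ⇒ (y ⇔ (x · y))) ⇒ (x · x))) = 5 ⇒ 5 = 7
x · y = 1 · 5 = 1
¬(x · y) = ¬1 = 6
x · y = 1 · 5 = 1
¬(x · y) = ¬1 = 6
x + y = 1 + 5 = 5
¬(x · y) ⇔ (x + y) = 6 ⇔ 5 = 6
¬(x · y) ⇒ (¬(x · y) ⇔ (x + y)) = 6 ⇒ 6 = 7
y ⇒ y = 5 ⇒ 5 = 7
¬x = ¬1 = 6
(y ⇒ y) ⇒ ¬x = 7 ⇒ 6 = 6
¬((y ⇒ y) ⇒ ¬x) = ¬6 = 1
¬¬((y ⇒ y) ⇒ ¬x) = ¬1 = 6
(¬(x · y) ⇒ (¬(x · y) ⇔ (x + y))) · ¬¬((y ⇒ y) ⇒ ¬x) = 7 · 6 = 6
(¬((¬(y ⇔ x) ⇒ (y ⇒ x)) · (¬x ⇔ ((y ⇔ y) ⇒ x))) ⇒ ((((x ⇒ x) · y) ⇒ (x + y)) ⇒ (((x ⇒ x) ⇒ (y ⇔ (x · y))) ⇒ (x · x)))) ⇒ ((¬(x · y) ⇒ (¬(x · y) ⇔ (x + y))) · ¬¬((y ⇒ y) ⇒ ¬x)) = 7 ⇒ 6 = 6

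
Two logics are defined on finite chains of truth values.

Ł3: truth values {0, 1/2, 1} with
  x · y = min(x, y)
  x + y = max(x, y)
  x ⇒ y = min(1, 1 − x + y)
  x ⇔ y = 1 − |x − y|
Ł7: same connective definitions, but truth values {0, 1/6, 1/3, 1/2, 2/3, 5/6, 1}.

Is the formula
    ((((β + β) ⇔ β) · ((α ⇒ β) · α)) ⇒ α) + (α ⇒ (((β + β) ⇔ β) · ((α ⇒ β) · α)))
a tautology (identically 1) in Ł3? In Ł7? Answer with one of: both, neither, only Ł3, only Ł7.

both

In Ł3: every assignment gives 1 — tautology.
In Ł7: every assignment gives 1 — tautology.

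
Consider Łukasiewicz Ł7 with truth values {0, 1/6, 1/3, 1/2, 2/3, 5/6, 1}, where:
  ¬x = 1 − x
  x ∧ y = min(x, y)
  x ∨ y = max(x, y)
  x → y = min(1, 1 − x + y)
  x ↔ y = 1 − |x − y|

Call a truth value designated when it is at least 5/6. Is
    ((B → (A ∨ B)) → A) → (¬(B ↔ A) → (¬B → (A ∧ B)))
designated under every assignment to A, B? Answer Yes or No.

No

Counterexample: take A = 2/3, B = 0.
A ∨ B = 2/3 ∨ 0 = 2/3
B → (A ∨ B) = 0 → 2/3 = 1
(B → (A ∨ B)) → A = 1 → 2/3 = 2/3
B ↔ A = 0 ↔ 2/3 = 1/3
¬(B ↔ A) = ¬1/3 = 2/3
¬B = ¬0 = 1
A ∧ B = 2/3 ∧ 0 = 0
¬B → (A ∧ B) = 1 → 0 = 0
¬(B ↔ A) → (¬B → (A ∧ B)) = 2/3 → 0 = 1/3
((B → (A ∨ B)) → A) → (¬(B ↔ A) → (¬B → (A ∧ B))) = 2/3 → 1/3 = 2/3
This gives 2/3, which is below 5/6.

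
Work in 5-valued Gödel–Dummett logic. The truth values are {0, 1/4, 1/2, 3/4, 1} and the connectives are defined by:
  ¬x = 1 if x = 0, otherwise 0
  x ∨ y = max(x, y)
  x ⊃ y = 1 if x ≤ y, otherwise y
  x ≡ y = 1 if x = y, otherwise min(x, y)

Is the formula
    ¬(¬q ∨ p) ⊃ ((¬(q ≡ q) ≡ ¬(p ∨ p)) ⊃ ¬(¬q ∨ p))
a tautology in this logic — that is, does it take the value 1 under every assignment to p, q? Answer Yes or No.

At p = 1/4, q = 1, for instance:
¬q = ¬1 = 0
¬q ∨ p = 0 ∨ 1/4 = 1/4
¬(¬q ∨ p) = ¬1/4 = 0
q ≡ q = 1 ≡ 1 = 1
¬(q ≡ q) = ¬1 = 0
p ∨ p = 1/4 ∨ 1/4 = 1/4
¬(p ∨ p) = ¬1/4 = 0
¬(q ≡ q) ≡ ¬(p ∨ p) = 0 ≡ 0 = 1
(¬(q ≡ q) ≡ ¬(p ∨ p)) ⊃ ¬(¬q ∨ p) = 1 ⊃ 0 = 0
¬(¬q ∨ p) ⊃ ((¬(q ≡ q) ≡ ¬(p ∨ p)) ⊃ ¬(¬q ∨ p)) = 0 ⊃ 0 = 1
and checking the remaining 24 assignments likewise gives ≥ 1 in every case.

Yes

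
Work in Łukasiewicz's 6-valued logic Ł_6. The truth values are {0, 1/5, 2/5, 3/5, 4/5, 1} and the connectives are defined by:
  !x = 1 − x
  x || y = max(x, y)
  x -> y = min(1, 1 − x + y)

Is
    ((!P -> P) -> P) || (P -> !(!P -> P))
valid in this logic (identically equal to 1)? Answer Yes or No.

No

Counterexample: take P = 2/5.
!P = !2/5 = 3/5
!P -> P = 3/5 -> 2/5 = 4/5
(!P -> P) -> P = 4/5 -> 2/5 = 3/5
!P = !2/5 = 3/5
!P -> P = 3/5 -> 2/5 = 4/5
!(!P -> P) = !4/5 = 1/5
P -> !(!P -> P) = 2/5 -> 1/5 = 4/5
((!P -> P) -> P) || (P -> !(!P -> P)) = 3/5 || 4/5 = 4/5
This gives 4/5 ≠ 1.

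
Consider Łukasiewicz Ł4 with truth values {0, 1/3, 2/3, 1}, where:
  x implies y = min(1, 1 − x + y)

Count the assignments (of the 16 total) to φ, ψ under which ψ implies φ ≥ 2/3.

13

φ = 0, ψ = 0 ↦ 1  ≥
φ = 0, ψ = 1/3 ↦ 2/3  ≥
φ = 0, ψ = 2/3 ↦ 1/3  <
φ = 0, ψ = 1 ↦ 0  <
φ = 1/3, ψ = 0 ↦ 1  ≥
φ = 1/3, ψ = 1/3 ↦ 1  ≥
φ = 1/3, ψ = 2/3 ↦ 2/3  ≥
φ = 1/3, ψ = 1 ↦ 1/3  <
φ = 2/3, ψ = 0 ↦ 1  ≥
φ = 2/3, ψ = 1/3 ↦ 1  ≥
φ = 2/3, ψ = 2/3 ↦ 1  ≥
φ = 2/3, ψ = 1 ↦ 2/3  ≥
φ = 1, ψ = 0 ↦ 1  ≥
φ = 1, ψ = 1/3 ↦ 1  ≥
φ = 1, ψ = 2/3 ↦ 1  ≥
φ = 1, ψ = 1 ↦ 1  ≥
So 13 of the 16 assignments meet the threshold.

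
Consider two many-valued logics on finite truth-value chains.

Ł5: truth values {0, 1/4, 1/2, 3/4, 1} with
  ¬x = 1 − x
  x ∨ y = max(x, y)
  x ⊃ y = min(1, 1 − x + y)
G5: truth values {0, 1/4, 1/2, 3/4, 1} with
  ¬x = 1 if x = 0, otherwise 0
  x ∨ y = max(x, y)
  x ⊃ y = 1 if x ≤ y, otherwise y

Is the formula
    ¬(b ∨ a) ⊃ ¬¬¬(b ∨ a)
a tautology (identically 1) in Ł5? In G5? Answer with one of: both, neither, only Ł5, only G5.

In Ł5: every assignment gives 1 — tautology.
In G5: every assignment gives 1 — tautology.

both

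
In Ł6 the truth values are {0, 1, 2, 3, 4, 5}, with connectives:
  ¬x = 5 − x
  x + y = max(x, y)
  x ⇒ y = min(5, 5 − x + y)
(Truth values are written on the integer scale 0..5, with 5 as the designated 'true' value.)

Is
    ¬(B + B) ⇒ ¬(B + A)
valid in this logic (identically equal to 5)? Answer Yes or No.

Counterexample: take A = 1, B = 0.
B + B = 0 + 0 = 0
¬(B + B) = ¬0 = 5
B + A = 0 + 1 = 1
¬(B + A) = ¬1 = 4
¬(B + B) ⇒ ¬(B + A) = 5 ⇒ 4 = 4
This gives 4 ≠ 5.

No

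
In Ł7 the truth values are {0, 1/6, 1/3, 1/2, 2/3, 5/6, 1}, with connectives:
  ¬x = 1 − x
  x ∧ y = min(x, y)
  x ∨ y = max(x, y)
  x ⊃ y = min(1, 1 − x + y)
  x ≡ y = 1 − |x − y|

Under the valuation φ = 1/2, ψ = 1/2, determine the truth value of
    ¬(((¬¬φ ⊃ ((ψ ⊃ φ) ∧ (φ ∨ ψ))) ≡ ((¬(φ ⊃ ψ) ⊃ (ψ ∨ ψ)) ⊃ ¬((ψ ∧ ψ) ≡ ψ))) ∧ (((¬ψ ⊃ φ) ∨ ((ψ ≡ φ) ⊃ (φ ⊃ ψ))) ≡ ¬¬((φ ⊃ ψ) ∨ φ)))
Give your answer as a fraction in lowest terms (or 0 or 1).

1

¬φ = ¬1/2 = 1/2
¬¬φ = ¬1/2 = 1/2
ψ ⊃ φ = 1/2 ⊃ 1/2 = 1
φ ∨ ψ = 1/2 ∨ 1/2 = 1/2
(ψ ⊃ φ) ∧ (φ ∨ ψ) = 1 ∧ 1/2 = 1/2
¬¬φ ⊃ ((ψ ⊃ φ) ∧ (φ ∨ ψ)) = 1/2 ⊃ 1/2 = 1
φ ⊃ ψ = 1/2 ⊃ 1/2 = 1
¬(φ ⊃ ψ) = ¬1 = 0
ψ ∨ ψ = 1/2 ∨ 1/2 = 1/2
¬(φ ⊃ ψ) ⊃ (ψ ∨ ψ) = 0 ⊃ 1/2 = 1
ψ ∧ ψ = 1/2 ∧ 1/2 = 1/2
(ψ ∧ ψ) ≡ ψ = 1/2 ≡ 1/2 = 1
¬((ψ ∧ ψ) ≡ ψ) = ¬1 = 0
(¬(φ ⊃ ψ) ⊃ (ψ ∨ ψ)) ⊃ ¬((ψ ∧ ψ) ≡ ψ) = 1 ⊃ 0 = 0
(¬¬φ ⊃ ((ψ ⊃ φ) ∧ (φ ∨ ψ))) ≡ ((¬(φ ⊃ ψ) ⊃ (ψ ∨ ψ)) ⊃ ¬((ψ ∧ ψ) ≡ ψ)) = 1 ≡ 0 = 0
¬ψ = ¬1/2 = 1/2
¬ψ ⊃ φ = 1/2 ⊃ 1/2 = 1
ψ ≡ φ = 1/2 ≡ 1/2 = 1
φ ⊃ ψ = 1/2 ⊃ 1/2 = 1
(ψ ≡ φ) ⊃ (φ ⊃ ψ) = 1 ⊃ 1 = 1
(¬ψ ⊃ φ) ∨ ((ψ ≡ φ) ⊃ (φ ⊃ ψ)) = 1 ∨ 1 = 1
φ ⊃ ψ = 1/2 ⊃ 1/2 = 1
(φ ⊃ ψ) ∨ φ = 1 ∨ 1/2 = 1
¬((φ ⊃ ψ) ∨ φ) = ¬1 = 0
¬¬((φ ⊃ ψ) ∨ φ) = ¬0 = 1
((¬ψ ⊃ φ) ∨ ((ψ ≡ φ) ⊃ (φ ⊃ ψ))) ≡ ¬¬((φ ⊃ ψ) ∨ φ) = 1 ≡ 1 = 1
((¬¬φ ⊃ ((ψ ⊃ φ) ∧ (φ ∨ ψ))) ≡ ((¬(φ ⊃ ψ) ⊃ (ψ ∨ ψ)) ⊃ ¬((ψ ∧ ψ) ≡ ψ))) ∧ (((¬ψ ⊃ φ) ∨ ((ψ ≡ φ) ⊃ (φ ⊃ ψ))) ≡ ¬¬((φ ⊃ ψ) ∨ φ)) = 0 ∧ 1 = 0
¬(((¬¬φ ⊃ ((ψ ⊃ φ) ∧ (φ ∨ ψ))) ≡ ((¬(φ ⊃ ψ) ⊃ (ψ ∨ ψ)) ⊃ ¬((ψ ∧ ψ) ≡ ψ))) ∧ (((¬ψ ⊃ φ) ∨ ((ψ ≡ φ) ⊃ (φ ⊃ ψ))) ≡ ¬¬((φ ⊃ ψ) ∨ φ))) = ¬0 = 1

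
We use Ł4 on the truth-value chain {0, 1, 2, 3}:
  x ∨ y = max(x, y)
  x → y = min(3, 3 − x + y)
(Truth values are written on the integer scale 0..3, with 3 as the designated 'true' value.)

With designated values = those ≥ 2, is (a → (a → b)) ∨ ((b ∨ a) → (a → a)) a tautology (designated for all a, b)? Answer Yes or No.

Yes

a = 0, b = 0 ↦ 3
a = 0, b = 1 ↦ 3
a = 0, b = 2 ↦ 3
a = 0, b = 3 ↦ 3
a = 1, b = 0 ↦ 3
a = 1, b = 1 ↦ 3
a = 1, b = 2 ↦ 3
a = 1, b = 3 ↦ 3
a = 2, b = 0 ↦ 3
a = 2, b = 1 ↦ 3
a = 2, b = 2 ↦ 3
a = 2, b = 3 ↦ 3
a = 3, b = 0 ↦ 3
a = 3, b = 1 ↦ 3
a = 3, b = 2 ↦ 3
a = 3, b = 3 ↦ 3
Every assignment gives a value ≥ 2.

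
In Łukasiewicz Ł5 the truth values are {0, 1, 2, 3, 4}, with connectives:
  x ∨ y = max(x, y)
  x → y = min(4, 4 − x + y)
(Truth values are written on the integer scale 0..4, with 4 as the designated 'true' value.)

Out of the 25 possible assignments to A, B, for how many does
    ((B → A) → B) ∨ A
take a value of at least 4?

value 4: 13 assignments (counts)
value 3: 5 assignments
value 2: 4 assignments
value 1: 2 assignments
value 0: 1 assignment
So 13 of the 25 assignments meet the threshold.

13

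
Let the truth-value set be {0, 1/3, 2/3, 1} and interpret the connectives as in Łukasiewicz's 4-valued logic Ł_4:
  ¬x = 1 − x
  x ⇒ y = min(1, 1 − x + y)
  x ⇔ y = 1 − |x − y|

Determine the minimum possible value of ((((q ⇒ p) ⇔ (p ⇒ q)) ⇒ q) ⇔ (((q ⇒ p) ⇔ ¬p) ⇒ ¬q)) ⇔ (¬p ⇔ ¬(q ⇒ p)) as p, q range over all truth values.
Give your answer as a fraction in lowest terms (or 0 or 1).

Take p = 1/3, q = 1:
q ⇒ p = 1 ⇒ 1/3 = 1/3
p ⇒ q = 1/3 ⇒ 1 = 1
(q ⇒ p) ⇔ (p ⇒ q) = 1/3 ⇔ 1 = 1/3
((q ⇒ p) ⇔ (p ⇒ q)) ⇒ q = 1/3 ⇒ 1 = 1
q ⇒ p = 1 ⇒ 1/3 = 1/3
¬p = ¬1/3 = 2/3
(q ⇒ p) ⇔ ¬p = 1/3 ⇔ 2/3 = 2/3
¬q = ¬1 = 0
((q ⇒ p) ⇔ ¬p) ⇒ ¬q = 2/3 ⇒ 0 = 1/3
(((q ⇒ p) ⇔ (p ⇒ q)) ⇒ q) ⇔ (((q ⇒ p) ⇔ ¬p) ⇒ ¬q) = 1 ⇔ 1/3 = 1/3
¬p = ¬1/3 = 2/3
q ⇒ p = 1 ⇒ 1/3 = 1/3
¬(q ⇒ p) = ¬1/3 = 2/3
¬p ⇔ ¬(q ⇒ p) = 2/3 ⇔ 2/3 = 1
((((q ⇒ p) ⇔ (p ⇒ q)) ⇒ q) ⇔ (((q ⇒ p) ⇔ ¬p) ⇒ ¬q)) ⇔ (¬p ⇔ ¬(q ⇒ p)) = 1/3 ⇔ 1 = 1/3
No assignment yields a value below 1/3, so this is the minimum.

1/3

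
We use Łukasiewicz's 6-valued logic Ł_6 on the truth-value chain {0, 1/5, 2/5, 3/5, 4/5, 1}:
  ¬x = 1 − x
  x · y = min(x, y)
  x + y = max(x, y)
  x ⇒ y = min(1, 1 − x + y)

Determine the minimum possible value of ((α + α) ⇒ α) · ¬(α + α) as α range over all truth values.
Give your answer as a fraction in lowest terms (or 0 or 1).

Take α = 1:
α + α = 1 + 1 = 1
(α + α) ⇒ α = 1 ⇒ 1 = 1
α + α = 1 + 1 = 1
¬(α + α) = ¬1 = 0
((α + α) ⇒ α) · ¬(α + α) = 1 · 0 = 0
No assignment yields a value below 0, so this is the minimum.

0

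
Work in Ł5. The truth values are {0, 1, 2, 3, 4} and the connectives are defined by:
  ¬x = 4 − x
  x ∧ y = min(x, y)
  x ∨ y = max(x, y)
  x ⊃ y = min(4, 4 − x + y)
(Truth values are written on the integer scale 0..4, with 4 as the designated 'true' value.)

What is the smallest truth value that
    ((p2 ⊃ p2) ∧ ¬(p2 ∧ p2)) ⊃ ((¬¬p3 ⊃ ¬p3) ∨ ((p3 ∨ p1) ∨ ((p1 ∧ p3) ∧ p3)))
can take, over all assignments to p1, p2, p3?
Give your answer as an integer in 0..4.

3

Take p1 = 0, p2 = 0, p3 = 3:
p2 ⊃ p2 = 0 ⊃ 0 = 4
p2 ∧ p2 = 0 ∧ 0 = 0
¬(p2 ∧ p2) = ¬0 = 4
(p2 ⊃ p2) ∧ ¬(p2 ∧ p2) = 4 ∧ 4 = 4
¬p3 = ¬3 = 1
¬¬p3 = ¬1 = 3
¬p3 = ¬3 = 1
¬¬p3 ⊃ ¬p3 = 3 ⊃ 1 = 2
p3 ∨ p1 = 3 ∨ 0 = 3
p1 ∧ p3 = 0 ∧ 3 = 0
(p1 ∧ p3) ∧ p3 = 0 ∧ 3 = 0
(p3 ∨ p1) ∨ ((p1 ∧ p3) ∧ p3) = 3 ∨ 0 = 3
(¬¬p3 ⊃ ¬p3) ∨ ((p3 ∨ p1) ∨ ((p1 ∧ p3) ∧ p3)) = 2 ∨ 3 = 3
((p2 ⊃ p2) ∧ ¬(p2 ∧ p2)) ⊃ ((¬¬p3 ⊃ ¬p3) ∨ ((p3 ∨ p1) ∨ ((p1 ∧ p3) ∧ p3))) = 4 ⊃ 3 = 3
No assignment yields a value below 3, so this is the minimum.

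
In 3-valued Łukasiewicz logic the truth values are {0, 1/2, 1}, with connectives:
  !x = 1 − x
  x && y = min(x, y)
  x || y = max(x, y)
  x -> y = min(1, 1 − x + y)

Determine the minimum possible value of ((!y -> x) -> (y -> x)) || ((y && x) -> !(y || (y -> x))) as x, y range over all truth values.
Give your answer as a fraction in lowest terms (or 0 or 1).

Take x = 1/2, y = 1:
!y = !1 = 0
!y -> x = 0 -> 1/2 = 1
y -> x = 1 -> 1/2 = 1/2
(!y -> x) -> (y -> x) = 1 -> 1/2 = 1/2
y && x = 1 && 1/2 = 1/2
y -> x = 1 -> 1/2 = 1/2
y || (y -> x) = 1 || 1/2 = 1
!(y || (y -> x)) = !1 = 0
(y && x) -> !(y || (y -> x)) = 1/2 -> 0 = 1/2
((!y -> x) -> (y -> x)) || ((y && x) -> !(y || (y -> x))) = 1/2 || 1/2 = 1/2
No assignment yields a value below 1/2, so this is the minimum.

1/2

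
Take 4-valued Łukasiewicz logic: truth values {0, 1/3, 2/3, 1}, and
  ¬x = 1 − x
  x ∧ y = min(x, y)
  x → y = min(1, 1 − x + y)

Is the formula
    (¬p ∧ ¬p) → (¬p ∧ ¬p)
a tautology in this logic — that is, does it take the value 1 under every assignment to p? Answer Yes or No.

Yes

p = 0 ↦ 1
p = 1/3 ↦ 1
p = 2/3 ↦ 1
p = 1 ↦ 1
Every assignment gives a value ≥ 1.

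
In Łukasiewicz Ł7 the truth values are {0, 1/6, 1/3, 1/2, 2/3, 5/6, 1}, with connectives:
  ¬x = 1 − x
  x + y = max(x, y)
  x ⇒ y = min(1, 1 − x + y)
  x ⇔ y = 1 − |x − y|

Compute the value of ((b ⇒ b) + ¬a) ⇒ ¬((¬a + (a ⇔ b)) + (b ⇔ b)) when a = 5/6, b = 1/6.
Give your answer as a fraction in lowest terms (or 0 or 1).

0

b ⇒ b = 1/6 ⇒ 1/6 = 1
¬a = ¬5/6 = 1/6
(b ⇒ b) + ¬a = 1 + 1/6 = 1
¬a = ¬5/6 = 1/6
a ⇔ b = 5/6 ⇔ 1/6 = 1/3
¬a + (a ⇔ b) = 1/6 + 1/3 = 1/3
b ⇔ b = 1/6 ⇔ 1/6 = 1
(¬a + (a ⇔ b)) + (b ⇔ b) = 1/3 + 1 = 1
¬((¬a + (a ⇔ b)) + (b ⇔ b)) = ¬1 = 0
((b ⇒ b) + ¬a) ⇒ ¬((¬a + (a ⇔ b)) + (b ⇔ b)) = 1 ⇒ 0 = 0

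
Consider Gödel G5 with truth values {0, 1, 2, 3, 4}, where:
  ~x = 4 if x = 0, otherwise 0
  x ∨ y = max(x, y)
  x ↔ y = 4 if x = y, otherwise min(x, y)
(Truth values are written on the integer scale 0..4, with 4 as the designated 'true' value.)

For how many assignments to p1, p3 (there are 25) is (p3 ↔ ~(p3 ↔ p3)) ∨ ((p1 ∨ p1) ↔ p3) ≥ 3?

11

value 4: 9 assignments (counts)
value 3: 2 assignments (counts)
value 2: 4 assignments
value 1: 6 assignments
value 0: 4 assignments
So 11 of the 25 assignments meet the threshold.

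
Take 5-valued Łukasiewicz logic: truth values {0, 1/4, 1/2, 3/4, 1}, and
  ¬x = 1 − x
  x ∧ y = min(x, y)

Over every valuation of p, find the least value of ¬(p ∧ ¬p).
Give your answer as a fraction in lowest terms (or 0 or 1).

1/2

Take p = 1/2:
¬p = ¬1/2 = 1/2
p ∧ ¬p = 1/2 ∧ 1/2 = 1/2
¬(p ∧ ¬p) = ¬1/2 = 1/2
No assignment yields a value below 1/2, so this is the minimum.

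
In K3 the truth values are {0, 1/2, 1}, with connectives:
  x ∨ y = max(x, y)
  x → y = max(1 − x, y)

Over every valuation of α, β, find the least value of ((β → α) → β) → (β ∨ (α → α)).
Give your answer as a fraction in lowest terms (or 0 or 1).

Take α = 1/2, β = 1/2:
β → α = 1/2 → 1/2 = 1/2
(β → α) → β = 1/2 → 1/2 = 1/2
α → α = 1/2 → 1/2 = 1/2
β ∨ (α → α) = 1/2 ∨ 1/2 = 1/2
((β → α) → β) → (β ∨ (α → α)) = 1/2 → 1/2 = 1/2
No assignment yields a value below 1/2, so this is the minimum.

1/2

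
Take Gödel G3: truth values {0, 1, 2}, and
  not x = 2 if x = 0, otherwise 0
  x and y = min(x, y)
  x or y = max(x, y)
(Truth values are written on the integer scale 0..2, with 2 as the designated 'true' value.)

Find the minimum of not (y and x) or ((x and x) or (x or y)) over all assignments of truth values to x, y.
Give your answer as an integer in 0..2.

1

Take x = 1, y = 1:
y and x = 1 and 1 = 1
not (y and x) = not 1 = 0
x and x = 1 and 1 = 1
x or y = 1 or 1 = 1
(x and x) or (x or y) = 1 or 1 = 1
not (y and x) or ((x and x) or (x or y)) = 0 or 1 = 1
No assignment yields a value below 1, so this is the minimum.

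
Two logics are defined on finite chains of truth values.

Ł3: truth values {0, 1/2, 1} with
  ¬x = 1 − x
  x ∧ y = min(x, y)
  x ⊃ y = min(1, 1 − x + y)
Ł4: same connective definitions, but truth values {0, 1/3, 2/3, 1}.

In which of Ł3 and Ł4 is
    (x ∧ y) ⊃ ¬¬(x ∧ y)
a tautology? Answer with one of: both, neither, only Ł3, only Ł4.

both

In Ł3: every assignment gives 1 — tautology.
In Ł4: every assignment gives 1 — tautology.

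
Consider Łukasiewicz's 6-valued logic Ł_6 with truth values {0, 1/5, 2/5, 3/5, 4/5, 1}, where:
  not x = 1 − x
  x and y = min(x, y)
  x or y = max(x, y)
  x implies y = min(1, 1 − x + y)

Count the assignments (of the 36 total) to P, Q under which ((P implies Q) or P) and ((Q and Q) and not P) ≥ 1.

value 1: 1 assignment (counts)
value 4/5: 3 assignments
value 3/5: 5 assignments
value 2/5: 7 assignments
value 1/5: 9 assignments
value 0: 11 assignments
So 1 of the 36 assignments meets the threshold.

1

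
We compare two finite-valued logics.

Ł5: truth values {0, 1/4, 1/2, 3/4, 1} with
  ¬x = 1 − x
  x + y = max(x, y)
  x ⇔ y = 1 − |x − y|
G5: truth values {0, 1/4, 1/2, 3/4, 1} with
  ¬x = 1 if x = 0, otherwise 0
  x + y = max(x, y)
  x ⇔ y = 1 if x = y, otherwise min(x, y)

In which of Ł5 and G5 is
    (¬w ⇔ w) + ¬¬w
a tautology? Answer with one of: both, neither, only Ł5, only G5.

neither

In Ł5: at w = 0 the value is 0 — not a tautology.
In G5: at w = 0 the value is 0 — not a tautology.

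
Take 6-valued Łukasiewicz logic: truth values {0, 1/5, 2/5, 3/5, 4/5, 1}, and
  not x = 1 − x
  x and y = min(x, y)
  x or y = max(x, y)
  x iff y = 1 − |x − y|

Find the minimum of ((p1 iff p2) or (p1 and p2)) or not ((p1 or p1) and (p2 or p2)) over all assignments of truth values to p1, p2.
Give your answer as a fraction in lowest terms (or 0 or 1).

3/5

Take p1 = 2/5, p2 = 4/5:
p1 iff p2 = 2/5 iff 4/5 = 3/5
p1 and p2 = 2/5 and 4/5 = 2/5
(p1 iff p2) or (p1 and p2) = 3/5 or 2/5 = 3/5
p1 or p1 = 2/5 or 2/5 = 2/5
p2 or p2 = 4/5 or 4/5 = 4/5
(p1 or p1) and (p2 or p2) = 2/5 and 4/5 = 2/5
not ((p1 or p1) and (p2 or p2)) = not 2/5 = 3/5
((p1 iff p2) or (p1 and p2)) or not ((p1 or p1) and (p2 or p2)) = 3/5 or 3/5 = 3/5
No assignment yields a value below 3/5, so this is the minimum.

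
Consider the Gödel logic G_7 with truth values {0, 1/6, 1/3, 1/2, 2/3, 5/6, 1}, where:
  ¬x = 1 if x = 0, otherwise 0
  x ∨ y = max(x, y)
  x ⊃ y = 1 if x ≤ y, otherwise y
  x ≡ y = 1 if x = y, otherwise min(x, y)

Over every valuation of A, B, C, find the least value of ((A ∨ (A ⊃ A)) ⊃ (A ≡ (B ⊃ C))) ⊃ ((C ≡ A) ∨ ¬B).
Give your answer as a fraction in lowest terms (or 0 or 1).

1/6

Take A = 1/3, B = 1/6, C = 1/6:
A ⊃ A = 1/3 ⊃ 1/3 = 1
A ∨ (A ⊃ A) = 1/3 ∨ 1 = 1
B ⊃ C = 1/6 ⊃ 1/6 = 1
A ≡ (B ⊃ C) = 1/3 ≡ 1 = 1/3
(A ∨ (A ⊃ A)) ⊃ (A ≡ (B ⊃ C)) = 1 ⊃ 1/3 = 1/3
C ≡ A = 1/6 ≡ 1/3 = 1/6
¬B = ¬1/6 = 0
(C ≡ A) ∨ ¬B = 1/6 ∨ 0 = 1/6
((A ∨ (A ⊃ A)) ⊃ (A ≡ (B ⊃ C))) ⊃ ((C ≡ A) ∨ ¬B) = 1/3 ⊃ 1/6 = 1/6
No assignment yields a value below 1/6, so this is the minimum.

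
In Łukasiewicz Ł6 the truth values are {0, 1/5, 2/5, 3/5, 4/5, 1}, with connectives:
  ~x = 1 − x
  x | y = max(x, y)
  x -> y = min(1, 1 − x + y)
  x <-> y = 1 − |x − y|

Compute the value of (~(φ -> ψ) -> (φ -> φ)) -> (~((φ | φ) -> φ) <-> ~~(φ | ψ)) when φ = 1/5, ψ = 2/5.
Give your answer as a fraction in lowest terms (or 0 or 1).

φ -> ψ = 1/5 -> 2/5 = 1
~(φ -> ψ) = ~1 = 0
φ -> φ = 1/5 -> 1/5 = 1
~(φ -> ψ) -> (φ -> φ) = 0 -> 1 = 1
φ | φ = 1/5 | 1/5 = 1/5
(φ | φ) -> φ = 1/5 -> 1/5 = 1
~((φ | φ) -> φ) = ~1 = 0
φ | ψ = 1/5 | 2/5 = 2/5
~(φ | ψ) = ~2/5 = 3/5
~~(φ | ψ) = ~3/5 = 2/5
~((φ | φ) -> φ) <-> ~~(φ | ψ) = 0 <-> 2/5 = 3/5
(~(φ -> ψ) -> (φ -> φ)) -> (~((φ | φ) -> φ) <-> ~~(φ | ψ)) = 1 -> 3/5 = 3/5

3/5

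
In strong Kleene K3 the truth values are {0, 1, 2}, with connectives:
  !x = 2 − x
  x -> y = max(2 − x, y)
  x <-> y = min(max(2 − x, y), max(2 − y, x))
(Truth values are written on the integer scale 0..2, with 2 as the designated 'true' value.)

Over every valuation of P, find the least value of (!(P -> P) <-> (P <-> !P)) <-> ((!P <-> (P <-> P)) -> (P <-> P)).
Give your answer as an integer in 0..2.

1

Take P = 1:
P -> P = 1 -> 1 = 1
!(P -> P) = !1 = 1
!P = !1 = 1
P <-> !P = 1 <-> 1 = 1
!(P -> P) <-> (P <-> !P) = 1 <-> 1 = 1
!P = !1 = 1
P <-> P = 1 <-> 1 = 1
!P <-> (P <-> P) = 1 <-> 1 = 1
P <-> P = 1 <-> 1 = 1
(!P <-> (P <-> P)) -> (P <-> P) = 1 -> 1 = 1
(!(P -> P) <-> (P <-> !P)) <-> ((!P <-> (P <-> P)) -> (P <-> P)) = 1 <-> 1 = 1
No assignment yields a value below 1, so this is the minimum.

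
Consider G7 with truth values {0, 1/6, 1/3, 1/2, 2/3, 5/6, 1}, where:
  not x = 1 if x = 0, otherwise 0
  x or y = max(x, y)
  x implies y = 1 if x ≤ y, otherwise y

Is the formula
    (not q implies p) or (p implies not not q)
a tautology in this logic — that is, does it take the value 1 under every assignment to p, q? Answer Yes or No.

Counterexample: take p = 1/6, q = 0.
not q = not 0 = 1
not q implies p = 1 implies 1/6 = 1/6
not q = not 0 = 1
not not q = not 1 = 0
p implies not not q = 1/6 implies 0 = 0
(not q implies p) or (p implies not not q) = 1/6 or 0 = 1/6
This gives 1/6 ≠ 1.

No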